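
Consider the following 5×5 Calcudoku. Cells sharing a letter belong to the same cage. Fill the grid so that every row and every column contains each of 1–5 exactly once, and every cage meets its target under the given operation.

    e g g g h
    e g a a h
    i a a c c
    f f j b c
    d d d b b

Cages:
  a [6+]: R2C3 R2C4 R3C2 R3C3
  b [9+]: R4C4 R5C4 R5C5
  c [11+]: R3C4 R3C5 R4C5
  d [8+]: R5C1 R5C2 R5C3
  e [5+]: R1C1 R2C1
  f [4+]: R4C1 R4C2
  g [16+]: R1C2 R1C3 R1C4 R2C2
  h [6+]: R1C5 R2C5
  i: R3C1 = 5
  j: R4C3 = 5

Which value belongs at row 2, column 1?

3

I is a freebie, leaving R3C1 = 5.
Cage j is given, which forces R4C3 = 5.
Cage c needs sum 11; hence R3C4 = 4.
Cage c needs sum 11, so R3C5 = 3.
Cage c has sum 11, which forces R4C5 = 4.
The only place for 3 in row 2 is R2C1.
Cage e's pair has sum 5, so R1C1 = 2.
2 is placed in row 1, so R1C3 = 4.
Column 1 already has 3, which forces R4C1 = 1.
The two cells of cage f must have sum 4, which forces R4C2 = 3.
3 is placed in row 4, leaving R4C4 = 2.
Column 1 already has 1; hence R5C1 = 4.
3 is placed in column 2; hence R1C2 = 5.
Cage g needs sum 16, leaving R1C4 = 3.
Row 1 now contains 5, which forces R1C5 = 1.
Cage g needs sum 16, which forces R2C2 = 4.
Cage a needs sum 6, which forces R2C3 = 2.
2 is placed in column 4, leaving R2C4 = 1.
Column 5 already has 1, which forces R2C5 = 5.
Cage a has sum 6, so R3C2 = 2.
Cage a needs sum 6, leaving R3C3 = 1.
Cage d has sum 8, which forces R5C2 = 1.
The 3 cells of cage d must have sum 8, which forces R5C3 = 3.
Cage b has sum 9, leaving R5C4 = 5.
Cage b has sum 9, leaving R5C5 = 2.
The full grid is 2 5 4 3 1 / 3 4 2 1 5 / 5 2 1 4 3 / 1 3 5 2 4 / 4 1 3 5 2.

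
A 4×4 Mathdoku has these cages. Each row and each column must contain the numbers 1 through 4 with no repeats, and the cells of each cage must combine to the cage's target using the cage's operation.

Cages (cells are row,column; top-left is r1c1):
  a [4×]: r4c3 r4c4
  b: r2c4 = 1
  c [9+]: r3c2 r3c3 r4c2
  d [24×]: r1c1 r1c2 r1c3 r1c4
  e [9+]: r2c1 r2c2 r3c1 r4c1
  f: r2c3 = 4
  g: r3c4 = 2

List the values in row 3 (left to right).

1 4 3 2

Cage f is given, leaving r2c3 = 4.
B is a freebie, leaving r2c4 = 1.
G is a freebie; hence r3c4 = 2.
4 is placed in column 3, which forces r4c3 = 1.
Column 4 now contains 1, so r4c4 = 4.
The 4 cells of cage d must have product 24; hence r1c3 = 2.
Column 4 already has 4; hence r1c4 = 3.
Cage e needs sum 9; hence r2c1 = 2.
The 4 cells of cage e must have sum 9, leaving r2c2 = 3.
Cage e needs sum 9, leaving r3c1 = 1.
The 3 cells of cage c must have sum 9, so r3c2 = 4.
2 is placed in row 3, so r3c3 = 3.
Cage e has sum 9; hence r4c1 = 3.
The 3 cells of cage c must have sum 9, so r4c2 = 2.
Column 1 already has 1, leaving r1c1 = 4.
Column 2 already has 4, which forces r1c2 = 1.
Completed grid: 4 1 2 3 / 2 3 4 1 / 1 4 3 2 / 3 2 1 4.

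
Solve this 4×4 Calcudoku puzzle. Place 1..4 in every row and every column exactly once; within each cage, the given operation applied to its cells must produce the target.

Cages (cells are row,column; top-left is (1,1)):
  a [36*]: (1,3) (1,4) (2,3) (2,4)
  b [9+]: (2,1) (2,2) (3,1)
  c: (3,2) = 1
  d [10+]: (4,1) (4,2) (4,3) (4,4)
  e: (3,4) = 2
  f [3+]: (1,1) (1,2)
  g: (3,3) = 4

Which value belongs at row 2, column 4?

3

Cage c is given, which forces (3,2) = 1.
Cage g is given; hence (3,3) = 4.
Cage e is given; hence (3,4) = 2.
Cage f needs two cells with sum 3, leaving (1,1) = 1.
Column 2 already has 1; hence (1,2) = 2.
Row 1 already has 1; hence (1,3) = 3.
3 is placed in row 1; hence (1,4) = 4.
2 is placed in column 2, so (2,2) = 4.
Column 3 now contains 3, so (2,3) = 1.
Column 4 already has 4; hence (2,4) = 3.
Row 3 already has 2, which forces (3,1) = 3.
4 is placed in column 2, leaving (4,2) = 3.
Column 3 now contains 1, so (4,3) = 2.
Column 4 already has 3; hence (4,4) = 1.
4 is placed in row 2, which forces (2,1) = 2.
Row 4 already has 2, leaving (4,1) = 4.
The full grid is 1 2 3 4 / 2 4 1 3 / 3 1 4 2 / 4 3 2 1.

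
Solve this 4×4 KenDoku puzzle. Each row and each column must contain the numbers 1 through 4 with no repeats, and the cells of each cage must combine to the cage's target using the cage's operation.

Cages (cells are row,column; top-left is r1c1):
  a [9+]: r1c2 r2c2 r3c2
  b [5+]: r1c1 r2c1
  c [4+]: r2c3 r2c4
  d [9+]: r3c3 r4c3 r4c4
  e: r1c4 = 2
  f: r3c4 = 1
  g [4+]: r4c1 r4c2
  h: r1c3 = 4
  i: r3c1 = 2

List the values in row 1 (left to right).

1 3 4 2

H is a freebie, so r1c3 = 4.
Cage e is given, leaving r1c4 = 2.
Cage i is given; hence r3c1 = 2.
Row 3 already has 2, so r3c3 = 3.
Cage f is given, leaving r3c4 = 1.
The two cells of cage b must have sum 5, leaving r1c1 = 1.
2 is placed in row 1, leaving r1c2 = 3.
The two cells of cage b must have sum 5, leaving r2c1 = 4.
Cage a has sum 9, so r2c2 = 2.
Column 3 already has 3, which forces r2c3 = 1.
Column 4 now contains 1, which forces r2c4 = 3.
Row 3 now contains 3, so r3c2 = 4.
1 is placed in column 1, leaving r4c1 = 3.
Column 2 already has 3, which forces r4c2 = 1.
The 3 cells of cage d must have sum 9, leaving r4c3 = 2.
Cage d has sum 9, so r4c4 = 4.
Completed grid: 1 3 4 2 / 4 2 1 3 / 2 4 3 1 / 3 1 2 4.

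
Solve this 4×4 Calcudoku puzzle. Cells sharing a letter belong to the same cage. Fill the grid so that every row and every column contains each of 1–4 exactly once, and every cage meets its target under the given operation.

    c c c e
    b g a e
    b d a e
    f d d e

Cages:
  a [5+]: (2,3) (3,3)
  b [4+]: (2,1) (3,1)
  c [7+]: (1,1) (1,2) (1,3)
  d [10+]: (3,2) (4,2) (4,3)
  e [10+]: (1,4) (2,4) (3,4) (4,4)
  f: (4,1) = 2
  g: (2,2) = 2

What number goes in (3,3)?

4

Cage g is given, so (2,2) = 2.
Cage f is a single given cell; hence (4,1) = 2.
Column 2 now contains 2, which forces (4,2) = 4.
4 is placed in row 4, so (4,3) = 3.
3 is placed in row 4, leaving (4,4) = 1.
Cage c has sum 7, so (1,1) = 4.
4 is placed in column 2, leaving (1,2) = 1.
Cage c has sum 7; hence (1,3) = 2.
Row 1 now contains 2, so (1,4) = 3.
Column 4 now contains 3, so (2,4) = 4.
4 is placed in column 2, so (3,2) = 3.
4 is placed in column 4, leaving (3,4) = 2.
The two cells of cage b must have sum 4, leaving (2,1) = 3.
Row 2 now contains 4, so (2,3) = 1.
Row 3 now contains 3, so (3,1) = 1.
Cage a's pair has sum 5, which forces (3,3) = 4.
The full grid is 4 1 2 3 / 3 2 1 4 / 1 3 4 2 / 2 4 3 1.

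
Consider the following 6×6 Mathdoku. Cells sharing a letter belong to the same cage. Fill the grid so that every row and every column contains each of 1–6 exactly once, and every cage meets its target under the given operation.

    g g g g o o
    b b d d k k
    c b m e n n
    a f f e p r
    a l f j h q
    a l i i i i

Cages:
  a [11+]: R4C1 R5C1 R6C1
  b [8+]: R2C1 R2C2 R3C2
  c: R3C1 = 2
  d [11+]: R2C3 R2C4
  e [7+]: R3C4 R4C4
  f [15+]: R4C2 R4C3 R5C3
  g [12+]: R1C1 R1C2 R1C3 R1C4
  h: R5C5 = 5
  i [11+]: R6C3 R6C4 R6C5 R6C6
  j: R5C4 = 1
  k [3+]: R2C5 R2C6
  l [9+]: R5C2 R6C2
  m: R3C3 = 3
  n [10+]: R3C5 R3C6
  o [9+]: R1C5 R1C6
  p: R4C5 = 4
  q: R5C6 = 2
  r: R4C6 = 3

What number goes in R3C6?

4

Cage c is given, which forces R3C1 = 2.
M is a freebie, which forces R3C3 = 3.
P is a freebie, leaving R4C5 = 4.
R is a freebie; hence R4C6 = 3.
Cage j is given, leaving R5C4 = 1.
Cage h is given, leaving R5C5 = 5.
Cage q is a single given cell; hence R5C6 = 2.
Cage o needs two cells with sum 9, which forces R1C5 = 3.
Cage o needs two cells with sum 9, which forces R1C6 = 6.
Cage k needs two cells with sum 3, so R2C5 = 2.
2 is placed in column 6, so R2C6 = 1.
Cage e's pair has sum 7, which forces R3C4 = 5.
Column 5 now contains 4; hence R3C5 = 6.
The two cells of cage n must have sum 10, leaving R3C6 = 4.
Cage e's pair has sum 7, which forces R4C4 = 2.
Cage f needs sum 15, leaving R5C3 = 4.
Column 4 now contains 2, leaving R6C4 = 3.
Column 5 already has 2, leaving R6C5 = 1.
1 is placed in column 6, which forces R6C6 = 5.
Column 4 now contains 2, so R1C4 = 4.
Cage d needs two cells with sum 11, leaving R2C3 = 5.
5 is placed in column 4, leaving R2C4 = 6.
Row 3 already has 4; hence R3C2 = 1.
Cage a has sum 11, so R4C1 = 1.
Column 3 already has 5, which forces R4C3 = 6.
4 is placed in row 5, so R5C1 = 6.
Cage l needs two cells with sum 9, which forces R5C2 = 3.
Cage a has sum 11, leaving R6C1 = 4.
Row 6 already has 5, leaving R6C2 = 6.
Row 6 already has 5, leaving R6C3 = 2.
Column 1 already has 1, so R1C1 = 5.
The 4 cells of cage g must have sum 12; hence R1C2 = 2.
2 is placed in column 3; hence R1C3 = 1.
4 is placed in column 1; hence R2C1 = 3.
3 is placed in column 2, which forces R2C2 = 4.
Row 4 already has 6, leaving R4C2 = 5.
The full grid is 5 2 1 4 3 6 / 3 4 5 6 2 1 / 2 1 3 5 6 4 / 1 5 6 2 4 3 / 6 3 4 1 5 2 / 4 6 2 3 1 5.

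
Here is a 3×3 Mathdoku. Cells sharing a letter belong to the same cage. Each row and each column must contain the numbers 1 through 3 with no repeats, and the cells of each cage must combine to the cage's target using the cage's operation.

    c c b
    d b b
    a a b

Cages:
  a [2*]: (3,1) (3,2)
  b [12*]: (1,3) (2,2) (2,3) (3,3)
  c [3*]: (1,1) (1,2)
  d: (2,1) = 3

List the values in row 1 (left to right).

1 3 2

D is a freebie, leaving (2,1) = 3.
Cage b needs product 12, leaving (2,2) = 2.
Row 2 already has 3, leaving (2,3) = 1.
Column 2 now contains 2, so (3,2) = 1.
Column 1 now contains 3; hence (1,1) = 1.
1 is placed in column 2, which forces (1,2) = 3.
Row 1 already has 3, so (1,3) = 2.
Row 3 now contains 1, so (3,1) = 2.
Column 3 now contains 2, leaving (3,3) = 3.
The full grid is 1 3 2 / 3 2 1 / 2 1 3.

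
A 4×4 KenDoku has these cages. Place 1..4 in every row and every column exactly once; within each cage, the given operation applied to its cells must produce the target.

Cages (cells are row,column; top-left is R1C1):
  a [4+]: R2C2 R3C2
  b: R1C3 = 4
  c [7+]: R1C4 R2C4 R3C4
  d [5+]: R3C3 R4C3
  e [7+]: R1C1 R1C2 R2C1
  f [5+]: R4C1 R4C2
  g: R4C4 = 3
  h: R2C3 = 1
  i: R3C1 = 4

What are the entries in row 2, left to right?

2 3 1 4

Cage b is given; hence R1C3 = 4.
Cage h is a single given cell, so R2C3 = 1.
I is a freebie, leaving R3C1 = 4.
Cage g is a single given cell, which forces R4C4 = 3.
Row 2 already has 1, so R2C2 = 3.
The 3 cells of cage c must have sum 7; hence R2C4 = 4.
Cage a's pair has sum 4; hence R3C2 = 1.
The two cells of cage d must have sum 5, so R3C3 = 3.
Row 3 already has 1, which forces R3C4 = 2.
The two cells of cage f must have sum 5; hence R4C1 = 1.
Cage f's pair has sum 5, so R4C2 = 4.
3 is placed in row 4, leaving R4C3 = 2.
Column 1 now contains 1; hence R1C1 = 3.
3 is placed in column 2, which forces R1C2 = 2.
Column 4 already has 2, leaving R1C4 = 1.
3 is placed in row 2, so R2C1 = 2.
Filled in: 3 2 4 1 / 2 3 1 4 / 4 1 3 2 / 1 4 2 3.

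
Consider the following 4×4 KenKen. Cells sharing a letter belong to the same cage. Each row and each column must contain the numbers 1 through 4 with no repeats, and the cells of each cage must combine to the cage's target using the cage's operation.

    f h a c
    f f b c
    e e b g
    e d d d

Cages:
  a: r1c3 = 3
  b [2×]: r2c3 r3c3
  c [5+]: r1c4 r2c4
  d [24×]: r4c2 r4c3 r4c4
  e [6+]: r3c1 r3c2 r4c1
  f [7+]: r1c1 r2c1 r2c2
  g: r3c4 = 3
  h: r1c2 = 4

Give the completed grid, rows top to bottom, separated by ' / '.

H is a freebie; hence r1c2 = 4.
Cage a is given, which forces r1c3 = 3.
Cage g is given, which forces r3c4 = 3.
Cage c needs two cells with sum 5, leaving r1c4 = 1.
Cage c needs two cells with sum 5; hence r2c4 = 4.
Cage d needs product 24, which forces r4c2 = 3.
Column 4 now contains 4; hence r4c4 = 2.
1 is placed in row 1, leaving r1c1 = 2.
Row 2 now contains 4, so r2c1 = 3.
The 3 cells of cage f must have sum 7, leaving r2c2 = 2.
2 is placed in row 2, which forces r2c3 = 1.
Cage e has sum 6, so r3c1 = 4.
The 3 cells of cage e must have sum 6, so r3c2 = 1.
Column 3 now contains 1, so r3c3 = 2.
Row 4 already has 3, so r4c1 = 1.
Row 4 now contains 2, leaving r4c3 = 4.

2 4 3 1 / 3 2 1 4 / 4 1 2 3 / 1 3 4 2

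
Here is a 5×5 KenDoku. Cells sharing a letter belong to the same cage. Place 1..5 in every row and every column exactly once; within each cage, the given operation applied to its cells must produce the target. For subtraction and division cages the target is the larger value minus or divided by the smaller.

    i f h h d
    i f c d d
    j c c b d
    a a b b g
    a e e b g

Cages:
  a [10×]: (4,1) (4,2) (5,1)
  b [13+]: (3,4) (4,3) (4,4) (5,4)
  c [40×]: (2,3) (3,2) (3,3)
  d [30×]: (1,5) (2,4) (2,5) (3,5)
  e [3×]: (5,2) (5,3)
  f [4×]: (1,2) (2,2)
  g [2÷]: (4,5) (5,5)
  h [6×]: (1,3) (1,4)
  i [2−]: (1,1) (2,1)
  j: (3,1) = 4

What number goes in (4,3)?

3

Cage j is a single given cell, leaving (3,1) = 4.
Cage c needs product 40, which forces (2,3) = 4.
Cage f needs two cells with product 4, which forces (1,2) = 4.
4 is placed in row 2; hence (2,2) = 1.
Column 2 now contains 1, which forces (5,2) = 3.
3 is placed in row 5; hence (5,3) = 1.
Cage a has product 10; hence (4,1) = 1.
The only place for 1 in row 1 is (1,5).
The only place for 5 in row 1 is (1,1).
Column 1 already has 5; hence (2,1) = 3.
Cage a has product 10, leaving (4,2) = 5.
Column 1 already has 5, so (5,1) = 2.
Row 5 now contains 2, leaving (5,5) = 4.
5 is placed in column 2, which forces (3,2) = 2.
The 3 cells of cage c must have product 40, which forces (3,3) = 5.
Cage d has product 30; hence (3,5) = 3.
4 is placed in column 5, which forces (4,5) = 2.
Row 5 already has 4, which forces (5,4) = 5.
Column 4 already has 5; hence (2,4) = 2.
Column 5 already has 2, which forces (2,5) = 5.
Row 3 now contains 3, which forces (3,4) = 1.
2 is placed in row 4, which forces (4,3) = 3.
2 is placed in row 4, so (4,4) = 4.
Column 3 already has 3, leaving (1,3) = 2.
Column 4 already has 2, which forces (1,4) = 3.
The full grid is 5 4 2 3 1 / 3 1 4 2 5 / 4 2 5 1 3 / 1 5 3 4 2 / 2 3 1 5 4.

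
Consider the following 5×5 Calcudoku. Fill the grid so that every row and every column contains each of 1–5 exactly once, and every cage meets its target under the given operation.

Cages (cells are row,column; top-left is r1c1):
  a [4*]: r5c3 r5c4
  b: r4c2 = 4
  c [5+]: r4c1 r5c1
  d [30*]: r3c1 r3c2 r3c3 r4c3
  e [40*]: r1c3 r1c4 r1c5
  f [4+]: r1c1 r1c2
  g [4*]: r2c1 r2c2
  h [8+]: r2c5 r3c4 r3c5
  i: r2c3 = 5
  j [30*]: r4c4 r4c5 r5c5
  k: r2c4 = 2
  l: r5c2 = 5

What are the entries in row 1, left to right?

Cage i is a single given cell, which forces r2c3 = 5.
Cage k is a single given cell, leaving r2c4 = 2.
Cage b is given, leaving r4c2 = 4.
Cage l is given, so r5c2 = 5.
The two cells of cage g must have product 4, which forces r2c1 = 4.
Column 2 now contains 4; hence r2c2 = 1.
Row 2 already has 1; hence r2c5 = 3.
Cage d needs product 30, which forces r3c1 = 5.
Column 5 now contains 3, leaving r5c5 = 2.
The two cells of cage f must have sum 4, so r1c1 = 1.
1 is placed in column 2, leaving r1c2 = 3.
Cage e has product 40, so r1c3 = 2.
Column 2 already has 3, which forces r3c2 = 2.
Cage c's pair has sum 5, leaving r4c1 = 2.
The 3 cells of cage j must have product 30; hence r4c4 = 3.
Column 5 now contains 2; hence r4c5 = 5.
Row 5 already has 2, so r5c1 = 3.
The 3 cells of cage e must have product 40, which forces r1c4 = 5.
5 is placed in column 5, which forces r1c5 = 4.
Cage d needs product 30, leaving r3c3 = 3.
Column 5 already has 4; hence r3c5 = 1.
3 is placed in row 4, so r4c3 = 1.
Column 3 now contains 1, which forces r5c3 = 4.
Row 5 already has 4; hence r5c4 = 1.
Row 3 already has 1; hence r3c4 = 4.
Filled in: 1 3 2 5 4 / 4 1 5 2 3 / 5 2 3 4 1 / 2 4 1 3 5 / 3 5 4 1 2.

1 3 2 5 4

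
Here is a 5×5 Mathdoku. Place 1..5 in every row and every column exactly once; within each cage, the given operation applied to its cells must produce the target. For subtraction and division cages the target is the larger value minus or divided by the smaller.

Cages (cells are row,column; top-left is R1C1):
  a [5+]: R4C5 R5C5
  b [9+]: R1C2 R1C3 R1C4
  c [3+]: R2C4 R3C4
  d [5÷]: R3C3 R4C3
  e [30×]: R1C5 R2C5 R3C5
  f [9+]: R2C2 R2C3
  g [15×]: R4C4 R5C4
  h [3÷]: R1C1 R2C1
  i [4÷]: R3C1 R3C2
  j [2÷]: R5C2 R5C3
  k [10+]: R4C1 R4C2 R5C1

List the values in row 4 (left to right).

In row 3, 3 can only go at R3C5, so R3C5 = 3.
In row 2, 3 can only go at R2C1, so R2C1 = 3.
Column 1 now contains 3; hence R1C1 = 1.
Column 1 now contains 1, leaving R3C1 = 4.
Row 3 already has 4, so R3C2 = 1.
Row 3 now contains 1; hence R3C3 = 5.
Row 3 now contains 1, leaving R3C4 = 2.
5 is placed in column 3, so R4C3 = 1.
Row 4 already has 1, so R4C5 = 4.
Column 5 already has 4, so R5C5 = 1.
The two cells of cage f must have sum 9; hence R2C2 = 5.
5 is placed in column 3, leaving R2C3 = 4.
2 is placed in column 4; hence R2C4 = 1.
Row 2 already has 5; hence R2C5 = 2.
Cage k has sum 10, leaving R4C2 = 3.
Row 4 already has 3, which forces R4C4 = 5.
4 is placed in column 3, which forces R5C3 = 2.
5 is placed in column 4, leaving R5C4 = 3.
The 3 cells of cage b must have sum 9, so R1C2 = 2.
2 is placed in column 3, leaving R1C3 = 3.
Column 4 already has 3, so R1C4 = 4.
2 is placed in column 5, leaving R1C5 = 5.
Row 4 already has 5, leaving R4C1 = 2.
Row 5 now contains 2, which forces R5C1 = 5.
Row 5 now contains 2; hence R5C2 = 4.
The full grid is 1 2 3 4 5 / 3 5 4 1 2 / 4 1 5 2 3 / 2 3 1 5 4 / 5 4 2 3 1.

2 3 1 5 4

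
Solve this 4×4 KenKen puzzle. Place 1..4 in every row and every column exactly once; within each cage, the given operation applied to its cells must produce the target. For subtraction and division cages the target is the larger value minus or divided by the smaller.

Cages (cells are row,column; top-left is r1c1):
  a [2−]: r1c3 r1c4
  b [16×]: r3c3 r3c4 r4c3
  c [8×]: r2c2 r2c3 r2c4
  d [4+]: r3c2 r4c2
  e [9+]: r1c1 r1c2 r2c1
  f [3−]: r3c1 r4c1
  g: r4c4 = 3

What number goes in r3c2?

Cage g is given; hence r4c4 = 3.
The two cells of cage d must have sum 4, leaving r3c2 = 3.
3 is placed in row 4, leaving r4c2 = 1.
Cage f needs two cells with difference 3, so r3c1 = 1.
1 is placed in row 3, which forces r3c3 = 4.
Row 3 already has 4, so r3c4 = 2.
Row 4 now contains 1, so r4c1 = 4.
Column 3 already has 4, so r4c3 = 2.
The 3 cells of cage e must have sum 9; hence r1c2 = 4.
Column 3 now contains 2; hence r1c3 = 3.
The two cells of cage a must have difference 2; hence r1c4 = 1.
Cage c has product 8, so r2c2 = 2.
Column 3 now contains 2, so r2c3 = 1.
Cage c needs product 8, leaving r2c4 = 4.
Row 1 now contains 3, which forces r1c1 = 2.
2 is placed in row 2, so r2c1 = 3.
Filled in: 2 4 3 1 / 3 2 1 4 / 1 3 4 2 / 4 1 2 3.

3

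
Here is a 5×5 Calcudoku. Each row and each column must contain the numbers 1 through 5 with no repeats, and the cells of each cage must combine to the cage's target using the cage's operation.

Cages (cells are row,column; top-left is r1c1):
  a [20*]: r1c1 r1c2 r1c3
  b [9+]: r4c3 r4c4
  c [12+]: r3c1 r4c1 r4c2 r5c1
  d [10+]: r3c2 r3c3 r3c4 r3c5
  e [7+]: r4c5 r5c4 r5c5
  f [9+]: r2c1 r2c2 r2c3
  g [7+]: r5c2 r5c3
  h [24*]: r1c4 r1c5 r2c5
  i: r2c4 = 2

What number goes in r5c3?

3

I is a freebie; hence r2c4 = 2.
The 3 cells of cage h must have product 24, which forces r1c5 = 2.
Row 1 needs a 3, and only r1c4 is open for it.
Cage h needs product 24, leaving r2c5 = 4.
Cage e has sum 7, leaving r4c5 = 1.
3 is placed in column 4, leaving r5c4 = 1.
Cage e has sum 7; hence r5c5 = 5.
Column 4 now contains 1, leaving r3c4 = 4.
Column 5 now contains 1, which forces r3c5 = 3.
Column 4 already has 4, so r4c4 = 5.
Row 4 now contains 5, leaving r4c3 = 4.
Column 3 already has 4, leaving r5c3 = 3.
The 4 cells of cage c must have sum 12, which forces r3c1 = 5.
Row 4 already has 4; hence r4c1 = 3.
The 4 cells of cage c must have sum 12, so r4c2 = 2.
Cage c needs sum 12, leaving r5c1 = 2.
Row 5 already has 3, so r5c2 = 4.
Cage a needs product 20, which forces r1c1 = 4.
Column 1 now contains 3; hence r2c1 = 1.
The 3 cells of cage f must have sum 9, leaving r2c2 = 3.
Cage f has sum 9, leaving r2c3 = 5.
Column 2 already has 2, leaving r3c2 = 1.
Cage d needs sum 10, leaving r3c3 = 2.
Column 2 now contains 1; hence r1c2 = 5.
5 is placed in column 3, which forces r1c3 = 1.
Completed grid: 4 5 1 3 2 / 1 3 5 2 4 / 5 1 2 4 3 / 3 2 4 5 1 / 2 4 3 1 5.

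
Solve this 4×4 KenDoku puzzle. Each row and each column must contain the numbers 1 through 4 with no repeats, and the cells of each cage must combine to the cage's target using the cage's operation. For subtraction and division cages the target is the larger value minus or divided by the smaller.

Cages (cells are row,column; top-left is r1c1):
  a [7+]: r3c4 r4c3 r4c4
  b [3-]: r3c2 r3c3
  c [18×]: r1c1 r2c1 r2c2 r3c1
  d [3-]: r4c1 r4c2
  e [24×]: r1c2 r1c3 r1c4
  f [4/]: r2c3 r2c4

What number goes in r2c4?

Cage c has product 18, leaving r2c2 = 3.
In row 1, 1 can only go at r1c1, so r1c1 = 1.
1 is placed in column 1, which forces r2c1 = 2.
Cage c needs product 18, leaving r3c1 = 3.
1 is placed in column 1, so r4c1 = 4.
Cage d's pair has difference 3, so r4c2 = 1.
1 is placed in column 2, leaving r3c2 = 4.
Cage b needs two cells with difference 3; hence r3c3 = 1.
Cage a has sum 7, which forces r3c4 = 2.
The 3 cells of cage a must have sum 7; hence r4c3 = 2.
Cage a has sum 7; hence r4c4 = 3.
4 is placed in column 2; hence r1c2 = 2.
The 3 cells of cage e must have product 24, leaving r1c3 = 3.
3 is placed in column 4, leaving r1c4 = 4.
1 is placed in column 3, so r2c3 = 4.
Cage f's pair has quotient 4, so r2c4 = 1.
Filled in: 1 2 3 4 / 2 3 4 1 / 3 4 1 2 / 4 1 2 3.

1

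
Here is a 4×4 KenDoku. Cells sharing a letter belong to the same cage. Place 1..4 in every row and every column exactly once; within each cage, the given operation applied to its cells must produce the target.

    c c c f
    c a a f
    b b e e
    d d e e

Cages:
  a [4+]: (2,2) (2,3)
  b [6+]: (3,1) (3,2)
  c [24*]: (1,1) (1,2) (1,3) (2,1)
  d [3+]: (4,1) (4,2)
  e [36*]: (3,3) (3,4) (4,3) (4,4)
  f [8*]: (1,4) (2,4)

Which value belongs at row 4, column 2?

2

The only place for 3 in column 1 is (1,1).
The only place for 1 in column 1 is (4,1).
Row 4 now contains 1; hence (4,2) = 2.
The two cells of cage b must have sum 6, leaving (3,1) = 2.
Column 2 now contains 2, leaving (3,2) = 4.
Column 2 now contains 4; hence (1,2) = 1.
The 4 cells of cage c must have product 24, so (1,3) = 2.
2 is placed in row 1, leaving (1,4) = 4.
2 is placed in column 1, which forces (2,1) = 4.
Column 2 now contains 1, so (2,2) = 3.
Row 2 already has 3, leaving (2,3) = 1.
4 is placed in column 4, which forces (2,4) = 2.
Column 3 now contains 1, which forces (3,3) = 3.
3 is placed in row 3, so (3,4) = 1.
Column 3 now contains 3, which forces (4,3) = 4.
4 is placed in column 4, which forces (4,4) = 3.
Completed grid: 3 1 2 4 / 4 3 1 2 / 2 4 3 1 / 1 2 4 3.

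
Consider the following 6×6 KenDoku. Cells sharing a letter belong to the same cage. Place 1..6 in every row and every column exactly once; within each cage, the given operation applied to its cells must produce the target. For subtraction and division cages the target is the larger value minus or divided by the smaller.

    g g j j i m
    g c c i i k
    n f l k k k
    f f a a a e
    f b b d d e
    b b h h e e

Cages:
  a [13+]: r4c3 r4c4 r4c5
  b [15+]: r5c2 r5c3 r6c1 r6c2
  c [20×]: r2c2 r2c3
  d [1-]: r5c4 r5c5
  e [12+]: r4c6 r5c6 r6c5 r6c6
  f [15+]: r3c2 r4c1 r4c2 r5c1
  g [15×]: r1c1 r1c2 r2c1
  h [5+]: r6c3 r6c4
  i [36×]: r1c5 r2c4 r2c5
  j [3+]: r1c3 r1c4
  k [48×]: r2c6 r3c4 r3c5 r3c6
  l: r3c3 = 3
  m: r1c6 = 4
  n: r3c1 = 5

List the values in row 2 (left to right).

Cage m is given, so r1c6 = 4.
Cage n is a single given cell, leaving r3c1 = 5.
L is a freebie; hence r3c3 = 3.
Cage g has product 15, which forces r1c2 = 5.
Column 2 now contains 5, which forces r2c2 = 4.
Row 2 now contains 4, so r2c3 = 5.
Row 1 needs a 6, and only r1c5 is open for it.
In row 1, 3 can only go at r1c1, so r1c1 = 3.
Column 1 now contains 3, so r2c1 = 1.
The only place for 6 in row 2 is r2c6.
In row 3, 6 can only go at r3c2, so r3c2 = 6.
Row 6 needs a 5, and only r6c6 is open for it.
In row 6, 6 can only go at r6c1, so r6c1 = 6.
The 4 cells of cage f must have sum 15; hence r4c2 = 3.
Cage b needs sum 15; hence r5c3 = 6.
Column 3 already has 6; hence r4c3 = 2.
Cage a has sum 13, which forces r4c4 = 6.
Cage a has sum 13, leaving r4c5 = 5.
2 is placed in row 4, leaving r4c6 = 1.
Column 3 now contains 2, which forces r1c3 = 1.
The two cells of cage j must have sum 3; hence r1c4 = 2.
Column 4 already has 2, which forces r2c4 = 3.
3 is placed in row 2, which forces r2c5 = 2.
1 is placed in column 6; hence r3c6 = 2.
2 is placed in row 4, so r4c1 = 4.
The 4 cells of cage f must have sum 15, leaving r5c1 = 2.
2 is placed in row 5, so r5c2 = 1.
Column 6 already has 2, leaving r5c6 = 3.
Column 2 now contains 1, so r6c2 = 2.
Column 3 already has 1; hence r6c3 = 4.
Row 6 already has 4; hence r6c4 = 1.
Row 6 already has 4; hence r6c5 = 3.
1 is placed in column 4, leaving r3c4 = 4.
Cage k has product 48, leaving r3c5 = 1.
Cage d's pair has difference 1, leaving r5c4 = 5.
3 is placed in row 5, which forces r5c5 = 4.
Completed grid: 3 5 1 2 6 4 / 1 4 5 3 2 6 / 5 6 3 4 1 2 / 4 3 2 6 5 1 / 2 1 6 5 4 3 / 6 2 4 1 3 5.

1 4 5 3 2 6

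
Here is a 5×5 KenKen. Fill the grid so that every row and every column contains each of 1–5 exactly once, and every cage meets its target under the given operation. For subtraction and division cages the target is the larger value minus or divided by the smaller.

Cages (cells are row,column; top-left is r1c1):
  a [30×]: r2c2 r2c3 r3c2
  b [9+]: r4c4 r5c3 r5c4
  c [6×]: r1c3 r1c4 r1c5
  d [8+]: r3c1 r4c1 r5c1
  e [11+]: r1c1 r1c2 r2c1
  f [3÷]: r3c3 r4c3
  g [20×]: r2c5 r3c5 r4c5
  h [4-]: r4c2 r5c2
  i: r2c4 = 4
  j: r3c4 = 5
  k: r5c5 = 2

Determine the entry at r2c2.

3

I is a freebie, so r2c4 = 4.
Cage j is a single given cell, which forces r3c4 = 5.
Cage k is given; hence r5c5 = 2.
In row 2, 1 can only go at r2c5, so r2c5 = 1.
Column 5 now contains 1; hence r1c5 = 3.
Column 5 now contains 1, which forces r3c5 = 4.
Cage g needs product 20, which forces r4c5 = 5.
Row 4 already has 5, which forces r4c2 = 1.
Row 4 already has 1, so r4c3 = 3.
Row 4 now contains 3, which forces r4c4 = 2.
Cage h's pair has difference 4; hence r5c2 = 5.
Row 5 already has 5; hence r5c3 = 4.
Cage c needs product 6, leaving r1c3 = 2.
2 is placed in column 4, which forces r1c4 = 1.
Cage a needs product 30, leaving r2c3 = 5.
3 is placed in column 3, so r3c3 = 1.
2 is placed in row 4; hence r4c1 = 4.
Cage b has sum 9, which forces r5c4 = 3.
4 is placed in column 1, so r1c1 = 5.
Row 1 now contains 2, so r1c2 = 4.
5 is placed in row 2, which forces r2c1 = 2.
Row 2 already has 2, so r2c2 = 3.
Row 3 now contains 1, leaving r3c1 = 3.
Column 2 now contains 3, which forces r3c2 = 2.
Row 5 already has 3; hence r5c1 = 1.
Completed grid: 5 4 2 1 3 / 2 3 5 4 1 / 3 2 1 5 4 / 4 1 3 2 5 / 1 5 4 3 2.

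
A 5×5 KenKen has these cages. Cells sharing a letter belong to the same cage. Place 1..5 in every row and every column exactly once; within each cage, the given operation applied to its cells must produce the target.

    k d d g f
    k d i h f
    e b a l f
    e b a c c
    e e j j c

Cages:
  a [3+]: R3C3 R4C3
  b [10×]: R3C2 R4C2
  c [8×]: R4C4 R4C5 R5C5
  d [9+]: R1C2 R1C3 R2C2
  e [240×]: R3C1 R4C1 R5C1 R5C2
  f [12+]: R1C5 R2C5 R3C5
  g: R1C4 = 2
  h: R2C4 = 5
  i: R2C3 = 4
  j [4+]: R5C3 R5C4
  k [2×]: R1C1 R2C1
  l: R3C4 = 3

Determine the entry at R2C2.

1

Cage g is given, which forces R1C4 = 2.
Cage i is given, leaving R2C3 = 4.
H is a freebie, so R2C4 = 5.
Row 2 now contains 5; hence R2C5 = 3.
Cage l is a single given cell; hence R3C4 = 3.
Cage e has product 240; hence R5C2 = 4.
Column 4 already has 3, leaving R5C4 = 1.
Row 5 now contains 1, which forces R5C5 = 2.
Row 1 already has 2; hence R1C1 = 1.
Cage k needs two cells with product 2, which forces R2C1 = 2.
Cage d has sum 9, which forces R2C2 = 1.
1 is placed in column 4; hence R4C4 = 4.
Cage c has product 8, which forces R4C5 = 1.
Row 5 now contains 1, so R5C3 = 3.
Cage d has sum 9, so R1C2 = 3.
Column 3 already has 3; hence R1C3 = 5.
Row 1 now contains 5, so R1C5 = 4.
The 4 cells of cage e must have product 240; hence R3C1 = 4.
The two cells of cage a must have sum 3, so R3C3 = 1.
4 is placed in column 5, leaving R3C5 = 5.
Cage e needs product 240, leaving R4C1 = 3.
Row 4 now contains 1; hence R4C3 = 2.
Row 5 already has 3, so R5C1 = 5.
5 is placed in row 3; hence R3C2 = 2.
Row 4 now contains 2, which forces R4C2 = 5.
Completed grid: 1 3 5 2 4 / 2 1 4 5 3 / 4 2 1 3 5 / 3 5 2 4 1 / 5 4 3 1 2.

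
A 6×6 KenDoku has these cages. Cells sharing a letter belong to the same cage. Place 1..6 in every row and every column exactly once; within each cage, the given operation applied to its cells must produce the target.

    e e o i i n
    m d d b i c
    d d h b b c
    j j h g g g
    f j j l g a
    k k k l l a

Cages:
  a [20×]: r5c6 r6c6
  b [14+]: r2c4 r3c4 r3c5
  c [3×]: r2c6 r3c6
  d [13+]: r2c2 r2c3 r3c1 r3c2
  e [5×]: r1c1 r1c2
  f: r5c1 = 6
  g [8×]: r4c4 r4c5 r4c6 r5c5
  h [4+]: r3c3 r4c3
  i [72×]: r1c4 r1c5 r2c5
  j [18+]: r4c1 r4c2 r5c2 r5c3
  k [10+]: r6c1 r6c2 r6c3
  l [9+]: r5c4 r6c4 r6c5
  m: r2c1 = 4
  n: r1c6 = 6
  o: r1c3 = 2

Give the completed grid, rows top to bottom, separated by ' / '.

1 5 2 4 3 6 / 4 2 5 3 6 1 / 2 4 1 6 5 3 / 5 6 3 1 4 2 / 6 3 4 2 1 5 / 3 1 6 5 2 4

Cage o is given; hence r1c3 = 2.
Cage n is given, leaving r1c6 = 6.
Cage m is given; hence r2c1 = 4.
Cage f is given, which forces r5c1 = 6.
Cage g has product 8, leaving r5c5 = 1.
The 3 cells of cage i must have product 72; hence r2c5 = 6.
In row 2, 2 can only go at r2c2, so r2c2 = 2.
Row 2 needs a 1, and only r2c6 is open for it.
Column 6 now contains 1; hence r3c6 = 3.
Cage g has product 8, leaving r4c4 = 1.
Row 3 now contains 3, leaving r3c3 = 1.
Row 3 now contains 3; hence r3c5 = 5.
Row 4 already has 1, leaving r4c3 = 3.
Column 3 now contains 3; hence r2c3 = 5.
Row 2 now contains 5, which forces r2c4 = 3.
5 is placed in row 3; hence r3c1 = 2.
Cage d has sum 13, so r3c2 = 4.
4 is placed in row 3; hence r3c4 = 6.
3 is placed in row 4, so r4c1 = 5.
Column 2 already has 4, leaving r4c2 = 6.
Cage j has sum 18; hence r5c3 = 4.
4 is placed in row 5; hence r5c4 = 2.
4 is placed in row 5, leaving r5c6 = 5.
Column 3 already has 4, so r6c3 = 6.
5 is placed in column 6, so r6c6 = 4.
Column 1 already has 5, so r1c1 = 1.
Cage e needs two cells with product 5, leaving r1c2 = 5.
Column 4 already has 3, leaving r1c4 = 4.
Cage i needs product 72, so r1c5 = 3.
The 4 cells of cage g must have product 8, leaving r4c5 = 4.
4 is placed in column 6; hence r4c6 = 2.
5 is placed in row 5; hence r5c2 = 3.
Column 1 now contains 1, leaving r6c1 = 3.
Column 2 already has 3; hence r6c2 = 1.
Row 6 already has 4; hence r6c4 = 5.
The 3 cells of cage l must have sum 9, leaving r6c5 = 2.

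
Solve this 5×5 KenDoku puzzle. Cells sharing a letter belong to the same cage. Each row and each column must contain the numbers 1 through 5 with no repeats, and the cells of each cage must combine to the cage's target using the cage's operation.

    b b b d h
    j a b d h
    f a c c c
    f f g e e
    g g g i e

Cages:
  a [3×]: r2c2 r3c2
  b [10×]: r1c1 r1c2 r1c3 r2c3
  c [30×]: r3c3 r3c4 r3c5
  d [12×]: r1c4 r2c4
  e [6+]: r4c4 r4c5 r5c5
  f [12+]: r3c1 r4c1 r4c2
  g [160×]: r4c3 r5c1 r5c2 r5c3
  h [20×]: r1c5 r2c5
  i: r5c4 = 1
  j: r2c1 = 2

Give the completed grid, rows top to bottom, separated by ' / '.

1 2 5 3 4 / 2 3 1 4 5 / 4 1 3 5 2 / 3 5 4 2 1 / 5 4 2 1 3

Cage j is a single given cell, leaving r2c1 = 2.
Cage b needs product 10, leaving r2c3 = 1.
Cage g needs product 160, which forces r4c3 = 4.
Cage i is given, so r5c4 = 1.
Row 2 already has 1, leaving r2c2 = 3.
3 is placed in row 2, which forces r2c4 = 4.
Row 2 now contains 4, leaving r2c5 = 5.
Cage f needs sum 12; hence r3c1 = 4.
The two cells of cage a must have product 3, leaving r3c2 = 1.
Column 2 now contains 3, which forces r4c2 = 5.
The 3 cells of cage e must have sum 6; hence r4c5 = 1.
Column 1 now contains 4, which forces r5c1 = 5.
Row 5 now contains 5, which forces r5c3 = 2.
2 is placed in row 5, which forces r5c5 = 3.
Column 1 already has 5; hence r1c1 = 1.
Column 2 now contains 5, which forces r1c2 = 2.
Column 3 already has 2, so r1c3 = 5.
4 is placed in column 4, so r1c4 = 3.
Column 5 now contains 5; hence r1c5 = 4.
5 is placed in column 3; hence r3c3 = 3.
Column 4 already has 3, leaving r3c4 = 5.
Column 5 already has 3, leaving r3c5 = 2.
5 is placed in row 4, which forces r4c1 = 3.
The 3 cells of cage e must have sum 6, so r4c4 = 2.
2 is placed in row 5, leaving r5c2 = 4.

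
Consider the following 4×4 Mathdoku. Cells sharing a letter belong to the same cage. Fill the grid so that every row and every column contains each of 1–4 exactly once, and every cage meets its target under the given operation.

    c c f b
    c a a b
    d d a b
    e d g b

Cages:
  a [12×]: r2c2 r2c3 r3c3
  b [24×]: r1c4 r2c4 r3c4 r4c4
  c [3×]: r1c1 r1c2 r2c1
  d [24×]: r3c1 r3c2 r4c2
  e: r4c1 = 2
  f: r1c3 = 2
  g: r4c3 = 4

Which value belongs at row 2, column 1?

1

Cage c needs product 3, which forces r1c1 = 3.
Cage c needs product 3; hence r1c2 = 1.
Cage f is a single given cell, so r1c3 = 2.
Row 1 now contains 2, so r1c4 = 4.
The 3 cells of cage c must have product 3, which forces r2c1 = 1.
Cage e is given, leaving r4c1 = 2.
Cage g is a single given cell; hence r4c3 = 4.
Cage a has product 12, leaving r2c2 = 4.
Column 3 now contains 4, so r2c3 = 3.
Row 2 already has 3, so r2c4 = 2.
Column 1 already has 2, leaving r3c1 = 4.
Cage d needs product 24, so r3c2 = 2.
Cage a has product 12, which forces r3c3 = 1.
Row 3 already has 1, which forces r3c4 = 3.
Row 4 now contains 4, leaving r4c2 = 3.
3 is placed in column 4; hence r4c4 = 1.
Completed grid: 3 1 2 4 / 1 4 3 2 / 4 2 1 3 / 2 3 4 1.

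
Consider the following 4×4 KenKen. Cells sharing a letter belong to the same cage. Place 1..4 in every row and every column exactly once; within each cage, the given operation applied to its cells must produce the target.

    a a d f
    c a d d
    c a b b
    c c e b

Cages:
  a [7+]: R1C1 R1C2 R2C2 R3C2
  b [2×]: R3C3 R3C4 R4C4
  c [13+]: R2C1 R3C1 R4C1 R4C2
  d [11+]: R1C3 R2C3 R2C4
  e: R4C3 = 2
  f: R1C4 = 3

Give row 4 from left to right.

3 4 2 1

Cage a needs sum 7, which forces R1C1 = 1.
The 3 cells of cage d must have sum 11, which forces R1C3 = 4.
Cage f is given; hence R1C4 = 3.
Cage d has sum 11, so R2C3 = 3.
The 3 cells of cage d must have sum 11; hence R2C4 = 4.
Cage b has product 2, leaving R3C3 = 1.
Cage b has product 2, so R3C4 = 2.
Cage c needs sum 13, which forces R4C2 = 4.
Cage e is a single given cell, so R4C3 = 2.
Cage b has product 2; hence R4C4 = 1.
3 is placed in row 1; hence R1C2 = 2.
4 is placed in row 2, which forces R2C1 = 2.
Cage a has sum 7, which forces R2C2 = 1.
The 4 cells of cage c must have sum 13, which forces R3C1 = 4.
Row 3 already has 2, leaving R3C2 = 3.
Row 4 now contains 2; hence R4C1 = 3.
Filled in: 1 2 4 3 / 2 1 3 4 / 4 3 1 2 / 3 4 2 1.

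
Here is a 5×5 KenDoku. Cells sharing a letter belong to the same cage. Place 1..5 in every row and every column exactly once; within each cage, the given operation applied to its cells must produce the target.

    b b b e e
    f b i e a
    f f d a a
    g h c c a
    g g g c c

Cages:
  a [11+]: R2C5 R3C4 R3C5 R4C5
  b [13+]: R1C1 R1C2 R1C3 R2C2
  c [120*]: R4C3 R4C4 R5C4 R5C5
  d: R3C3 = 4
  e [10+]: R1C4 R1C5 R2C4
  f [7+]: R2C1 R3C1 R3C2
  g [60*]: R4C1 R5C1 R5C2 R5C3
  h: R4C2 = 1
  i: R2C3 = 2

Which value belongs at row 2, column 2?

3

Cage i is a single given cell, so R2C3 = 2.
Cage d is a single given cell, which forces R3C3 = 4.
Cage h is given, which forces R4C2 = 1.
The 3 cells of cage f must have sum 7; hence R3C1 = 1.
In row 5, 1 can only go at R5C3, so R5C3 = 1.
Row 2 needs a 5, and only R2C4 is open for it.
The only place for 1 in row 2 is R2C5.
In row 1, 1 can only go at R1C4, so R1C4 = 1.
The 3 cells of cage e must have sum 10; hence R1C5 = 4.
Cage b has sum 13, so R2C2 = 3.
3 is placed in column 2; hence R3C2 = 2.
Row 3 already has 2, so R3C4 = 3.
Row 3 already has 3, so R3C5 = 5.
Cage b needs sum 13, which forces R1C1 = 2.
Column 2 already has 2, so R1C2 = 5.
The 4 cells of cage b must have sum 13, which forces R1C3 = 3.
Row 2 now contains 3, so R2C1 = 4.
Cage c needs product 120; hence R4C3 = 5.
Cage a needs sum 11; hence R4C5 = 2.
5 is placed in column 2; hence R5C2 = 4.
Row 5 already has 4, which forces R5C4 = 2.
The 4 cells of cage c must have product 120, leaving R5C5 = 3.
Row 4 already has 5, leaving R4C1 = 3.
2 is placed in row 4, leaving R4C4 = 4.
Row 5 now contains 3, which forces R5C1 = 5.
Completed grid: 2 5 3 1 4 / 4 3 2 5 1 / 1 2 4 3 5 / 3 1 5 4 2 / 5 4 1 2 3.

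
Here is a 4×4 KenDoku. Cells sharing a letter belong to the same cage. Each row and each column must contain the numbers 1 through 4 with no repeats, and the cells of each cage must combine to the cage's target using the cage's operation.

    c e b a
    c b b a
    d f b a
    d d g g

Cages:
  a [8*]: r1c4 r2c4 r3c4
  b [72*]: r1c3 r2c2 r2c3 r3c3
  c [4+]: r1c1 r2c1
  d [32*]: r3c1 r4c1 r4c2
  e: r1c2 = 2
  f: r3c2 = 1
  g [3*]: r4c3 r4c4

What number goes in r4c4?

E is a freebie, leaving r1c2 = 2.
The 4 cells of cage b must have product 72, leaving r2c2 = 3.
Cage d needs product 32, which forces r3c1 = 4.
Cage f is given, leaving r3c2 = 1.
1 is placed in row 3; hence r3c4 = 2.
The 3 cells of cage d must have product 32, so r4c1 = 2.
The 3 cells of cage d must have product 32, so r4c2 = 4.
Cage c needs two cells with sum 4; hence r1c1 = 3.
Cage b has product 72, so r1c3 = 4.
4 is placed in row 1, so r1c4 = 1.
Row 2 already has 3; hence r2c1 = 1.
Cage b has product 72; hence r2c3 = 2.
1 is placed in column 4; hence r2c4 = 4.
Row 3 already has 2, leaving r3c3 = 3.
Column 3 already has 3, so r4c3 = 1.
1 is placed in column 4, so r4c4 = 3.
Completed grid: 3 2 4 1 / 1 3 2 4 / 4 1 3 2 / 2 4 1 3.

3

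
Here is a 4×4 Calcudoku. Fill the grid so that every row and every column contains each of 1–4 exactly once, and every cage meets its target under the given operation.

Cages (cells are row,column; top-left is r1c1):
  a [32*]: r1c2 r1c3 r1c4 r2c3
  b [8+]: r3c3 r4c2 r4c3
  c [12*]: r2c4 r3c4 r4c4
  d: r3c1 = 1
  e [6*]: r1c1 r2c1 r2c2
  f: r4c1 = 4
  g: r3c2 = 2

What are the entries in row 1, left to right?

3 4 1 2

The 4 cells of cage a must have product 32, leaving r2c3 = 4.
Cage d is given, so r3c1 = 1.
Cage g is given, leaving r3c2 = 2.
Row 3 already has 2, which forces r3c3 = 3.
3 is placed in row 3, leaving r3c4 = 4.
Cage f is a single given cell, which forces r4c1 = 4.
Cage a needs product 32; hence r1c2 = 4.
Cage e needs product 6, leaving r2c2 = 1.
1 is placed in row 2, which forces r2c4 = 3.
Cage b has sum 8, which forces r4c2 = 3.
Cage b has sum 8; hence r4c3 = 2.
Column 4 already has 3, which forces r4c4 = 1.
Cage e needs product 6; hence r1c1 = 3.
2 is placed in column 3, which forces r1c3 = 1.
Column 4 now contains 1, so r1c4 = 2.
Row 2 already has 3, so r2c1 = 2.
Filled in: 3 4 1 2 / 2 1 4 3 / 1 2 3 4 / 4 3 2 1.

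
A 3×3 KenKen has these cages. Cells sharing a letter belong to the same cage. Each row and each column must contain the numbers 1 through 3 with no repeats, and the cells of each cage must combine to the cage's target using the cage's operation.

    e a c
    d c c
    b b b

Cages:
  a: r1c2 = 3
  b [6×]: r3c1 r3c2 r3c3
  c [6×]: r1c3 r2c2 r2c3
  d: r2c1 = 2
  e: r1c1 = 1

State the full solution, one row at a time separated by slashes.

1 3 2 / 2 1 3 / 3 2 1

Cage e is a single given cell, which forces r1c1 = 1.
Cage a is a single given cell, leaving r1c2 = 3.
Row 1 now contains 3, which forces r1c3 = 2.
Cage d is given, leaving r2c1 = 2.
Row 2 already has 2, which forces r2c2 = 1.
Row 2 now contains 1, leaving r2c3 = 3.
Column 1 already has 2, which forces r3c1 = 3.
Column 2 now contains 1, leaving r3c2 = 2.
Column 3 now contains 3; hence r3c3 = 1.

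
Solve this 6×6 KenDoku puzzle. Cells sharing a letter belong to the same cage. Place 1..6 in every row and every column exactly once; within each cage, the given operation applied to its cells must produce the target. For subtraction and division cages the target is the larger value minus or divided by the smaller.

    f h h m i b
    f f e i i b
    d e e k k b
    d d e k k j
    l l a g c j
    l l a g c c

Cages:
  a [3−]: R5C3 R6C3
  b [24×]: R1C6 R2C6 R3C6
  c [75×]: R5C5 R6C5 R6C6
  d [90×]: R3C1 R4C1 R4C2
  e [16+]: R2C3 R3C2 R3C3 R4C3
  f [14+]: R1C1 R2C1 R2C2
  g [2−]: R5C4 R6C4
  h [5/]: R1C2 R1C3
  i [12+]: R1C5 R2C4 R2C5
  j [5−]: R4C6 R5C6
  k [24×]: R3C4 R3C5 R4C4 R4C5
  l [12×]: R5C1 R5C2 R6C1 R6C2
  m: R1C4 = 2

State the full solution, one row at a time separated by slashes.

Cage m is given, leaving R1C4 = 2.
Cage c needs product 75, leaving R5C5 = 5.
Cage c needs product 75, leaving R6C5 = 3.
Cage c has product 75, leaving R6C6 = 5.
In column 4, 5 can only go at R2C4, so R2C4 = 5.
In row 1, 3 can only go at R1C6, so R1C6 = 3.
Row 1 needs a 4, and only R1C1 is open for it.
Cage f needs sum 14, leaving R2C1 = 6.
Cage f needs sum 14, which forces R2C2 = 4.
Row 2 already has 6, which forces R2C5 = 1.
Row 2 now contains 4; hence R2C6 = 2.
2 is placed in column 6, leaving R3C6 = 4.
Column 5 now contains 1, which forces R1C5 = 6.
Row 2 now contains 2, leaving R2C3 = 3.
The 4 cells of cage k must have product 24, so R3C5 = 2.
Cage d needs product 90, which forces R4C2 = 6.
The 4 cells of cage k must have product 24, leaving R4C5 = 4.
Row 4 now contains 6; hence R4C6 = 1.
Column 6 now contains 1; hence R5C6 = 6.
Cage e needs sum 16; hence R3C2 = 5.
The 4 cells of cage e must have sum 16, which forces R3C3 = 6.
Cage k has product 24, leaving R3C4 = 1.
Cage e has sum 16, which forces R4C3 = 2.
Row 4 already has 1, leaving R4C4 = 3.
Column 4 now contains 3, which forces R5C4 = 4.
1 is placed in column 4, which forces R6C4 = 6.
Column 2 already has 5, leaving R1C2 = 1.
Cage h's pair has quotient 5, so R1C3 = 5.
Row 3 already has 5, which forces R3C1 = 3.
Row 4 already has 3, leaving R4C1 = 5.
Column 1 already has 3, so R5C1 = 2.
2 is placed in row 5, leaving R5C2 = 3.
4 is placed in row 5, which forces R5C3 = 1.
Column 1 now contains 2; hence R6C1 = 1.
1 is placed in column 2, so R6C2 = 2.
The two cells of cage a must have difference 3, which forces R6C3 = 4.

4 1 5 2 6 3 / 6 4 3 5 1 2 / 3 5 6 1 2 4 / 5 6 2 3 4 1 / 2 3 1 4 5 6 / 1 2 4 6 3 5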